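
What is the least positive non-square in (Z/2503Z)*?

(2/2503) = +1, so 2 is a residue.
(3/2503) = −1, so 3 is the smallest positive non-residue mod 2503.

3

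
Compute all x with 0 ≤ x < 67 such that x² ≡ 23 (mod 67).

31, 36

Since 67 ≡ 3 (mod 4), a square root of 23 is 23^((67+1)/4) = 23^17 mod 67.
Repeated squaring: 23^2≡60, 23^4≡49, 23^8≡56, 23^16≡54 (mod 67).
23^17 = 23^(16+1) ≡ 36 (mod 67).
Check: 36² = 1296 ≡ 23 (mod 67). The two roots are 31 and 36.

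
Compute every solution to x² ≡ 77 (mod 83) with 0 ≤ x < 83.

34, 49

Since 83 ≡ 3 (mod 4), a square root of 77 is 77^((83+1)/4) = 77^21 mod 83.
Repeated squaring: 77^2≡36, 77^4≡51, 77^8≡28, 77^16≡37 (mod 83).
77^21 = 77^(16+4+1) ≡ 49 (mod 83).
Check: 49² = 2401 ≡ 77 (mod 83). The two roots are 34 and 49.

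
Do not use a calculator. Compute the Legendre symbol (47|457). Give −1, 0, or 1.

Reciprocity: 47 ≡ 3 and 457 ≡ 1 (mod 4), so (47/457) = +(457/47).
Reduce top mod 47: now compute (34/47).
Pull out 2: since 47 ≡ 7 (mod 8), (2/47) = +1.
Reciprocity: 17 ≡ 1 and 47 ≡ 3 (mod 4), so (17/47) = +(47/17).
Reduce top mod 17: now compute (13/17).
Reciprocity: 13 ≡ 1 and 17 ≡ 1 (mod 4), so (13/17) = +(17/13).
Reduce top mod 13: now compute (4/13).
Pull out 2^2: since 13 ≡ 5 (mod 8), (2/13) = -1, so (2/13)^2 = +1.
Reached (1/13) = 1. Collecting the sign flips along the way, the symbol is +1.

1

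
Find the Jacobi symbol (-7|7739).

First reduce: -7 ≡ 7732 (mod 7739).
Pull out 2^2: since 7739 ≡ 3 (mod 8), (2/7739) = -1, so (2/7739)^2 = +1.
Reciprocity: 1933 ≡ 1 and 7739 ≡ 3 (mod 4), so (1933/7739) = +(7739/1933).
Reduce top mod 1933: now compute (7/1933).
Reciprocity: 7 ≡ 3 and 1933 ≡ 1 (mod 4), so (7/1933) = +(1933/7).
Reduce top mod 7: now compute (1/7).
Reached (1/7) = 1. Collecting the sign flips along the way, the symbol is +1.

1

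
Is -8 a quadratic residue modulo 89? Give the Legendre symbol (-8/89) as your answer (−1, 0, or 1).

1

Euler's criterion: (-8/89) ≡ 81^44 (mod 89).
81^2 ≡ 64 (mod 89)
81^4 ≡ 2 (mod 89)
81^8 ≡ 4 (mod 89)
81^16 ≡ 16 (mod 89)
81^32 ≡ 78 (mod 89)
81^44 = 81^(32+8+4) ≡ 1 (mod 89).
Result is 1, so (-8/89) = 1.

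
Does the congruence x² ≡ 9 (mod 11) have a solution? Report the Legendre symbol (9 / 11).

Reciprocity: 9 ≡ 1 and 11 ≡ 3 (mod 4), so (9/11) = +(11/9).
Reduce top mod 9: now compute (2/9).
Pull out 2: since 9 ≡ 1 (mod 8), (2/9) = +1.
Reached (1/9) = 1. Collecting the sign flips along the way, the symbol is +1.

1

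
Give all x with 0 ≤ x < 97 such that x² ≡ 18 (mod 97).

97 ≡ 1 (mod 4), so we find a root by search.
Trying successive values, 42² = 1764 ≡ 18 (mod 97). The other root is 97 − 42 = 55.

42, 55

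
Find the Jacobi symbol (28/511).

0

Pull out 2^2: since 511 ≡ 7 (mod 8), (2/511) = +1, so (2/511)^2 = +1.
Reciprocity: 7 ≡ 3 and 511 ≡ 3 (mod 4), so (7/511) = −(511/7).
Reduce top mod 7: now compute (0/7).
Top reduces to 0: gcd > 1, so the symbol is 0.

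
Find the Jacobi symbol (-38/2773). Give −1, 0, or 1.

1

First reduce: -38 ≡ 2735 (mod 2773).
Reciprocity: 2735 ≡ 3 and 2773 ≡ 1 (mod 4), so (2735/2773) = +(2773/2735).
Reduce top mod 2735: now compute (38/2735).
Pull out 2: since 2735 ≡ 7 (mod 8), (2/2735) = +1.
Reciprocity: 19 ≡ 3 and 2735 ≡ 3 (mod 4), so (19/2735) = −(2735/19).
Reduce top mod 19: now compute (18/19).
Pull out 2: since 19 ≡ 3 (mod 8), (2/19) = -1.
Reciprocity: 9 ≡ 1 and 19 ≡ 3 (mod 4), so (9/19) = +(19/9).
Reduce top mod 9: now compute (1/9).
Reached (1/9) = 1. Collecting the sign flips along the way, the symbol is +1.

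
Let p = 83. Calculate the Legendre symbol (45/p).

-1

Reciprocity: 45 ≡ 1 and 83 ≡ 3 (mod 4), so (45/83) = +(83/45).
Reduce top mod 45: now compute (38/45).
Pull out 2: since 45 ≡ 5 (mod 8), (2/45) = -1.
Reciprocity: 19 ≡ 3 and 45 ≡ 1 (mod 4), so (19/45) = +(45/19).
Reduce top mod 19: now compute (7/19).
Reciprocity: 7 ≡ 3 and 19 ≡ 3 (mod 4), so (7/19) = −(19/7).
Reduce top mod 7: now compute (5/7).
Reciprocity: 5 ≡ 1 and 7 ≡ 3 (mod 4), so (5/7) = +(7/5).
Reduce top mod 5: now compute (2/5).
Pull out 2: since 5 ≡ 5 (mod 8), (2/5) = -1.
Reached (1/5) = 1. Collecting the sign flips along the way, the symbol is -1.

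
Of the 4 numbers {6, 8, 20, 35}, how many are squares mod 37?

(6/37) = -1 → non-residue.
(8/37) = -1 → non-residue.
(20/37) = -1 → non-residue.
(35/37) = -1 → non-residue.
Total quadratic residues among the 4: 0.

0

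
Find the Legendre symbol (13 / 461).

Reciprocity: 13 ≡ 1 and 461 ≡ 1 (mod 4), so (13/461) = +(461/13).
Reduce top mod 13: now compute (6/13).
Pull out 2: since 13 ≡ 5 (mod 8), (2/13) = -1.
Reciprocity: 3 ≡ 3 and 13 ≡ 1 (mod 4), so (3/13) = +(13/3).
Reduce top mod 3: now compute (1/3).
Reached (1/3) = 1. Collecting the sign flips along the way, the symbol is -1.

-1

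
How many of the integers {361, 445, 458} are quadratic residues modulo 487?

(361/487) = +1 → QR.
(445/487) = -1 → non-residue.
(458/487) = -1 → non-residue.
Total quadratic residues among the 3: 1.

1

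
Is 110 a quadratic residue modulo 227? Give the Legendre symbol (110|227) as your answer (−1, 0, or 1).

Pull out 2: since 227 ≡ 3 (mod 8), (2/227) = -1.
Reciprocity: 55 ≡ 3 and 227 ≡ 3 (mod 4), so (55/227) = −(227/55).
Reduce top mod 55: now compute (7/55).
Reciprocity: 7 ≡ 3 and 55 ≡ 3 (mod 4), so (7/55) = −(55/7).
Reduce top mod 7: now compute (6/7).
Pull out 2: since 7 ≡ 7 (mod 8), (2/7) = +1.
Reciprocity: 3 ≡ 3 and 7 ≡ 3 (mod 4), so (3/7) = −(7/3).
Reduce top mod 3: now compute (1/3).
Reached (1/3) = 1. Collecting the sign flips along the way, the symbol is +1.

1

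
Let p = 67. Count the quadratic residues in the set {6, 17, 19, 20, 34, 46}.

(6/67) = +1 → QR.
(17/67) = +1 → QR.
(19/67) = +1 → QR.
(20/67) = -1 → non-residue.
(34/67) = -1 → non-residue.
(46/67) = -1 → non-residue.
Total quadratic residues among the 6: 3.

3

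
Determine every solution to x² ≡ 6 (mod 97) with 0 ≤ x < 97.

97 ≡ 1 (mod 4), so we find a root by search.
Trying successive values, 43² = 1849 ≡ 6 (mod 97). The other root is 97 − 43 = 54.

43, 54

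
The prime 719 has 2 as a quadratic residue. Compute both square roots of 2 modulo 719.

324, 395

Since 719 ≡ 3 (mod 4), a square root of 2 is 2^((719+1)/4) = 2^180 mod 719.
Repeated squaring: 2^2≡4, 2^4≡16, 2^8≡256, 2^16≡107, 2^32≡664, 2^64≡149, 2^128≡631 (mod 719).
2^180 = 2^(128+32+16+4) ≡ 324 (mod 719).
Check: 324² = 104976 ≡ 2 (mod 719). The two roots are 324 and 395.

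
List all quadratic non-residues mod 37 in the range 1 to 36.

2 5 6 8 13 14 15 17 18 19 20 22 23 24 29 31 32 35

Square k = 1,…,18 (k and 37−k give the same square):
1²=1, 2²=4, 3²=9, 4²=16, 5²=25, 6²=36, 7²≡12, 8²≡27, 9²≡7, 10²≡26, 11²≡10, 12²≡33, 13²≡21, 14²≡11, 15²≡3, 16²≡34, 17²≡30, 18²≡28 (mod 37).
The residues are {1, 3, 4, 7, 9, 10, 11, 12, 16, 21, 25, 26, 27, 28, 30, 33, 34, 36}; the non-residues are the remaining 18 nonzero classes.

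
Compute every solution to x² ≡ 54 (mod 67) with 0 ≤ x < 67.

Since 67 ≡ 3 (mod 4), a square root of 54 is 54^((67+1)/4) = 54^17 mod 67.
Repeated squaring: 54^2≡35, 54^4≡19, 54^8≡26, 54^16≡6 (mod 67).
54^17 = 54^(16+1) ≡ 56 (mod 67).
Check: 56² = 3136 ≡ 54 (mod 67). The two roots are 11 and 56.

11, 56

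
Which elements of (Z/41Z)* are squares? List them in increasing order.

1 2 4 5 8 9 10 16 18 20 21 23 25 31 32 33 36 37 39 40

Square k = 1,…,20 (k and 41−k give the same square):
1²=1, 2²=4, 3²=9, 4²=16, 5²=25, 6²=36, 7²≡8, 8²≡23, 9²≡40, 10²≡18, 11²≡39, 12²≡21, 13²≡5, 14²≡32, 15²≡20, 16²≡10, 17²≡2, 18²≡37, 19²≡33, 20²≡31 (mod 41).
So the quadratic residues mod 41 are {1, 2, 4, 5, 8, 9, 10, 16, 18, 20, 21, 23, 25, 31, 32, 33, 36, 37, 39, 40}.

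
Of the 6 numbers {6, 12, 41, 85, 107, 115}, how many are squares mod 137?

(6/137) = -1 → non-residue.
(12/137) = -1 → non-residue.
(41/137) = -1 → non-residue.
(85/137) = -1 → non-residue.
(107/137) = +1 → QR.
(115/137) = +1 → QR.
Total quadratic residues among the 6: 2.

2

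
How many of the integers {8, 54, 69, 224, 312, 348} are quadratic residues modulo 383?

(8/383) = +1 → QR.
(54/383) = +1 → QR.
(69/383) = +1 → QR.
(224/383) = +1 → QR.
(312/383) = -1 → non-residue.
(348/383) = +1 → QR.
Total quadratic residues among the 6: 5.

5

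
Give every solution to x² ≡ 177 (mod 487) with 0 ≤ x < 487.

102, 385

Since 487 ≡ 3 (mod 4), a square root of 177 is 177^((487+1)/4) = 177^122 mod 487.
Repeated squaring: 177^2≡161, 177^4≡110, 177^8≡412, 177^16≡268, 177^32≡235, 177^64≡194 (mod 487).
177^122 = 177^(64+32+16+8+2) ≡ 102 (mod 487).
Check: 102² = 10404 ≡ 177 (mod 487). The two roots are 102 and 385.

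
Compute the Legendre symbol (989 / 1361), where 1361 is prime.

-1

Reciprocity: 989 ≡ 1 and 1361 ≡ 1 (mod 4), so (989/1361) = +(1361/989).
Reduce top mod 989: now compute (372/989).
Pull out 2^2: since 989 ≡ 5 (mod 8), (2/989) = -1, so (2/989)^2 = +1.
Reciprocity: 93 ≡ 1 and 989 ≡ 1 (mod 4), so (93/989) = +(989/93).
Reduce top mod 93: now compute (59/93).
Reciprocity: 59 ≡ 3 and 93 ≡ 1 (mod 4), so (59/93) = +(93/59).
Reduce top mod 59: now compute (34/59).
Pull out 2: since 59 ≡ 3 (mod 8), (2/59) = -1.
Reciprocity: 17 ≡ 1 and 59 ≡ 3 (mod 4), so (17/59) = +(59/17).
Reduce top mod 17: now compute (8/17).
Pull out 2^3: since 17 ≡ 1 (mod 8), (2/17) = +1, so (2/17)^3 = +1.
Reached (1/17) = 1. Collecting the sign flips along the way, the symbol is -1.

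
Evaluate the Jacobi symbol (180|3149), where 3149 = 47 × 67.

1

Pull out 2^2: since 3149 ≡ 5 (mod 8), (2/3149) = -1, so (2/3149)^2 = +1.
Reciprocity: 45 ≡ 1 and 3149 ≡ 1 (mod 4), so (45/3149) = +(3149/45).
Reduce top mod 45: now compute (44/45).
Pull out 2^2: since 45 ≡ 5 (mod 8), (2/45) = -1, so (2/45)^2 = +1.
Reciprocity: 11 ≡ 3 and 45 ≡ 1 (mod 4), so (11/45) = +(45/11).
Reduce top mod 11: now compute (1/11).
Reached (1/11) = 1. Collecting the sign flips along the way, the symbol is +1.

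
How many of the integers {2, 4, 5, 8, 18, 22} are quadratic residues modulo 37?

1

(2/37) = -1 → non-residue.
(4/37) = +1 → QR.
(5/37) = -1 → non-residue.
(8/37) = -1 → non-residue.
(18/37) = -1 → non-residue.
(22/37) = -1 → non-residue.
Total quadratic residues among the 6: 1.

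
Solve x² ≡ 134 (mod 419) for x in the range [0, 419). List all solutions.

103, 316

Since 419 ≡ 3 (mod 4), a square root of 134 is 134^((419+1)/4) = 134^105 mod 419.
Repeated squaring: 134^2≡358, 134^4≡369, 134^8≡405, 134^16≡196, 134^32≡287, 134^64≡245 (mod 419).
134^105 = 134^(64+32+8+1) ≡ 316 (mod 419).
Check: 316² = 99856 ≡ 134 (mod 419). The two roots are 103 and 316.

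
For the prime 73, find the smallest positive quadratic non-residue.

5

(2/73) = +1, so 2 is a residue.
(3/73) = +1, so 3 is a residue.
(4/73) = +1, so 4 is a residue.
(5/73) = −1, so 5 is the smallest positive non-residue mod 73.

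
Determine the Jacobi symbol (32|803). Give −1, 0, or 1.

-1

Pull out 2^5: since 803 ≡ 3 (mod 8), (2/803) = -1, so (2/803)^5 = -1.
Reached (1/803) = 1. Collecting the sign flips along the way, the symbol is -1.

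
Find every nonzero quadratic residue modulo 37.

Square k = 1,…,18 (k and 37−k give the same square):
1²=1, 2²=4, 3²=9, 4²=16, 5²=25, 6²=36, 7²≡12, 8²≡27, 9²≡7, 10²≡26, 11²≡10, 12²≡33, 13²≡21, 14²≡11, 15²≡3, 16²≡34, 17²≡30, 18²≡28 (mod 37).
So the quadratic residues mod 37 are {1, 3, 4, 7, 9, 10, 11, 12, 16, 21, 25, 26, 27, 28, 30, 33, 34, 36}.

1,3,4,7,9,10,11,12,16,21,25,26,27,28,30,33,34,36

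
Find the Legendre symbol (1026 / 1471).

-1

Pull out 2: since 1471 ≡ 7 (mod 8), (2/1471) = +1.
Reciprocity: 513 ≡ 1 and 1471 ≡ 3 (mod 4), so (513/1471) = +(1471/513).
Reduce top mod 513: now compute (445/513).
Reciprocity: 445 ≡ 1 and 513 ≡ 1 (mod 4), so (445/513) = +(513/445).
Reduce top mod 445: now compute (68/445).
Pull out 2^2: since 445 ≡ 5 (mod 8), (2/445) = -1, so (2/445)^2 = +1.
Reciprocity: 17 ≡ 1 and 445 ≡ 1 (mod 4), so (17/445) = +(445/17).
Reduce top mod 17: now compute (3/17).
Reciprocity: 3 ≡ 3 and 17 ≡ 1 (mod 4), so (3/17) = +(17/3).
Reduce top mod 3: now compute (2/3).
Pull out 2: since 3 ≡ 3 (mod 8), (2/3) = -1.
Reached (1/3) = 1. Collecting the sign flips along the way, the symbol is -1.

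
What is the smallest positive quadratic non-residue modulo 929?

(2/929) = +1, so 2 is a residue.
(3/929) = −1, so 3 is the smallest positive non-residue mod 929.

3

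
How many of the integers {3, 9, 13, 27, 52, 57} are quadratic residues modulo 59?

(3/59) = +1 → QR.
(9/59) = +1 → QR.
(13/59) = -1 → non-residue.
(27/59) = +1 → QR.
(52/59) = -1 → non-residue.
(57/59) = +1 → QR.
Total quadratic residues among the 6: 4.

4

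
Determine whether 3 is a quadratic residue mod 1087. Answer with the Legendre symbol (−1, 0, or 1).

-1

Reciprocity: 3 ≡ 3 and 1087 ≡ 3 (mod 4), so (3/1087) = −(1087/3).
Reduce top mod 3: now compute (1/3).
Reached (1/3) = 1. Collecting the sign flips along the way, the symbol is -1.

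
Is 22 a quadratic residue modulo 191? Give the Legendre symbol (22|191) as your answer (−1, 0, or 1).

-1

Pull out 2: since 191 ≡ 7 (mod 8), (2/191) = +1.
Reciprocity: 11 ≡ 3 and 191 ≡ 3 (mod 4), so (11/191) = −(191/11).
Reduce top mod 11: now compute (4/11).
Pull out 2^2: since 11 ≡ 3 (mod 8), (2/11) = -1, so (2/11)^2 = +1.
Reached (1/11) = 1. Collecting the sign flips along the way, the symbol is -1.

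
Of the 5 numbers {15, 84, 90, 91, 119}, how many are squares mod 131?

3

(15/131) = +1 → QR.
(84/131) = +1 → QR.
(90/131) = -1 → non-residue.
(91/131) = +1 → QR.
(119/131) = -1 → non-residue.
Total quadratic residues among the 5: 3.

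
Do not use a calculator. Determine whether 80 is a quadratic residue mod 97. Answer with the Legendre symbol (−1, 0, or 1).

-1

Euler's criterion: (80/97) ≡ 80^48 (mod 97).
80^2 ≡ 95 (mod 97)
80^4 ≡ 4 (mod 97)
80^8 ≡ 16 (mod 97)
80^16 ≡ 62 (mod 97)
80^32 ≡ 61 (mod 97)
80^48 = 80^(32+16) ≡ 96 (mod 97).
Result is 96 ≡ −1, so (80/97) = −1.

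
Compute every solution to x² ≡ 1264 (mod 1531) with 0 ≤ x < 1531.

490, 1041

Since 1531 ≡ 3 (mod 4), a square root of 1264 is 1264^((1531+1)/4) = 1264^383 mod 1531.
Repeated squaring: 1264^2≡863, 1264^4≡703, 1264^8≡1227, 1264^16≡556, 1264^32≡1405, 1264^64≡566, 1264^128≡377, 1264^256≡1277 (mod 1531).
1264^383 = 1264^(256+64+32+16+8+4+2+1) ≡ 1041 (mod 1531).
Check: 1041² = 1083681 ≡ 1264 (mod 1531). The two roots are 490 and 1041.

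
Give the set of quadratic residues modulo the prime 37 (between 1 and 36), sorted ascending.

Square k = 1,…,18 (k and 37−k give the same square):
1²=1, 2²=4, 3²=9, 4²=16, 5²=25, 6²=36, 7²≡12, 8²≡27, 9²≡7, 10²≡26, 11²≡10, 12²≡33, 13²≡21, 14²≡11, 15²≡3, 16²≡34, 17²≡30, 18²≡28 (mod 37).
So the quadratic residues mod 37 are {1, 3, 4, 7, 9, 10, 11, 12, 16, 21, 25, 26, 27, 28, 30, 33, 34, 36}.

1,3,4,7,9,10,11,12,16,21,25,26,27,28,30,33,34,36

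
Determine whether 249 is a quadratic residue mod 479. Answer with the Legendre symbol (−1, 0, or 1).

Euler's criterion: (249/479) ≡ 249^239 (mod 479).
249^2 ≡ 210 (mod 479)
249^4 ≡ 32 (mod 479)
249^8 ≡ 66 (mod 479)
249^16 ≡ 45 (mod 479)
249^32 ≡ 109 (mod 479)
249^64 ≡ 385 (mod 479)
249^128 ≡ 214 (mod 479)
249^239 = 249^(128+64+32+8+4+2+1) ≡ 478 (mod 479).
Result is 478 ≡ −1, so (249/479) = −1.

-1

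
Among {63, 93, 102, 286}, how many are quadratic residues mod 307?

(63/307) = +1 → QR.
(93/307) = +1 → QR.
(102/307) = +1 → QR.
(286/307) = +1 → QR.
Total quadratic residues among the 4: 4.

4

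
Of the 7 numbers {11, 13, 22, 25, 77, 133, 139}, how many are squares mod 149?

(11/149) = -1 → non-residue.
(13/149) = -1 → non-residue.
(22/149) = +1 → QR.
(25/149) = +1 → QR.
(77/149) = -1 → non-residue.
(133/149) = +1 → QR.
(139/149) = -1 → non-residue.
Total quadratic residues among the 7: 3.

3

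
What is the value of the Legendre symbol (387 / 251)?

-1

First reduce: 387 ≡ 136 (mod 251).
Pull out 2^3: since 251 ≡ 3 (mod 8), (2/251) = -1, so (2/251)^3 = -1.
Reciprocity: 17 ≡ 1 and 251 ≡ 3 (mod 4), so (17/251) = +(251/17).
Reduce top mod 17: now compute (13/17).
Reciprocity: 13 ≡ 1 and 17 ≡ 1 (mod 4), so (13/17) = +(17/13).
Reduce top mod 13: now compute (4/13).
Pull out 2^2: since 13 ≡ 5 (mod 8), (2/13) = -1, so (2/13)^2 = +1.
Reached (1/13) = 1. Collecting the sign flips along the way, the symbol is -1.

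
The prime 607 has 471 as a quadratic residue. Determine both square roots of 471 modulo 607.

184, 423

Since 607 ≡ 3 (mod 4), a square root of 471 is 471^((607+1)/4) = 471^152 mod 607.
Repeated squaring: 471^2≡286, 471^4≡458, 471^8≡349, 471^16≡401, 471^32≡553, 471^64≡488, 471^128≡200 (mod 607).
471^152 = 471^(128+16+8) ≡ 423 (mod 607).
Check: 423² = 178929 ≡ 471 (mod 607). The two roots are 184 and 423.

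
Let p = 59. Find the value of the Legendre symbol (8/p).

-1

Pull out 2^3: since 59 ≡ 3 (mod 8), (2/59) = -1, so (2/59)^3 = -1.
Reached (1/59) = 1. Collecting the sign flips along the way, the symbol is -1.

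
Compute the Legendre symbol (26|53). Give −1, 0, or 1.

Euler's criterion: (26/53) ≡ 26^26 (mod 53).
26^2 ≡ 40 (mod 53)
26^4 ≡ 10 (mod 53)
26^8 ≡ 47 (mod 53)
26^16 ≡ 36 (mod 53)
26^26 = 26^(16+8+2) ≡ 52 (mod 53).
Result is 52 ≡ −1, so (26/53) = −1.

-1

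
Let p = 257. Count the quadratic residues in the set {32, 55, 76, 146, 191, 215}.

(32/257) = +1 → QR.
(55/257) = -1 → non-residue.
(76/257) = -1 → non-residue.
(146/257) = +1 → QR.
(191/257) = -1 → non-residue.
(215/257) = +1 → QR.
Total quadratic residues among the 6: 3.

3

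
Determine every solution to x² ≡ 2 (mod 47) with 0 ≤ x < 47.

7, 40

Since 47 ≡ 3 (mod 4), a square root of 2 is 2^((47+1)/4) = 2^12 mod 47.
Repeated squaring: 2^2≡4, 2^4≡16, 2^8≡21 (mod 47).
2^12 = 2^(8+4) ≡ 7 (mod 47).
Check: 7² = 49 ≡ 2 (mod 47). The two roots are 7 and 40.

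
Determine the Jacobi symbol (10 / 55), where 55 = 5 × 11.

Pull out 2: since 55 ≡ 7 (mod 8), (2/55) = +1.
Reciprocity: 5 ≡ 1 and 55 ≡ 3 (mod 4), so (5/55) = +(55/5).
Reduce top mod 5: now compute (0/5).
Top reduces to 0: gcd > 1, so the symbol is 0.

0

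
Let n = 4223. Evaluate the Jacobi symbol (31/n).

Reciprocity: 31 ≡ 3 and 4223 ≡ 3 (mod 4), so (31/4223) = −(4223/31).
Reduce top mod 31: now compute (7/31).
Reciprocity: 7 ≡ 3 and 31 ≡ 3 (mod 4), so (7/31) = −(31/7).
Reduce top mod 7: now compute (3/7).
Reciprocity: 3 ≡ 3 and 7 ≡ 3 (mod 4), so (3/7) = −(7/3).
Reduce top mod 3: now compute (1/3).
Reached (1/3) = 1. Collecting the sign flips along the way, the symbol is -1.

-1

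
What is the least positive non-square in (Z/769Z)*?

(2/769) = +1, so 2 is a residue.
(3/769) = +1, so 3 is a residue.
(4/769) = +1, so 4 is a residue.
(5/769) = +1, so 5 is a residue.
(6/769) = +1, so 6 is a residue.
(7/769) = −1, so 7 is the smallest positive non-residue mod 769.

7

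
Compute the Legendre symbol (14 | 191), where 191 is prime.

Pull out 2: since 191 ≡ 7 (mod 8), (2/191) = +1.
Reciprocity: 7 ≡ 3 and 191 ≡ 3 (mod 4), so (7/191) = −(191/7).
Reduce top mod 7: now compute (2/7).
Pull out 2: since 7 ≡ 7 (mod 8), (2/7) = +1.
Reached (1/7) = 1. Collecting the sign flips along the way, the symbol is -1.

-1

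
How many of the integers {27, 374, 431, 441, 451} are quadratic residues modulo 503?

2

(27/503) = +1 → QR.
(374/503) = -1 → non-residue.
(431/503) = -1 → non-residue.
(441/503) = +1 → QR.
(451/503) = -1 → non-residue.
Total quadratic residues among the 5: 2.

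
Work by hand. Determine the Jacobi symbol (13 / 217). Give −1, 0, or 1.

1

Reciprocity: 13 ≡ 1 and 217 ≡ 1 (mod 4), so (13/217) = +(217/13).
Reduce top mod 13: now compute (9/13).
Reciprocity: 9 ≡ 1 and 13 ≡ 1 (mod 4), so (9/13) = +(13/9).
Reduce top mod 9: now compute (4/9).
Pull out 2^2: since 9 ≡ 1 (mod 8), (2/9) = +1, so (2/9)^2 = +1.
Reached (1/9) = 1. Collecting the sign flips along the way, the symbol is +1.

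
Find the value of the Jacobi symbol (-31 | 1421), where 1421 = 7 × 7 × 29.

-1

First reduce: -31 ≡ 1390 (mod 1421).
Pull out 2: since 1421 ≡ 5 (mod 8), (2/1421) = -1.
Reciprocity: 695 ≡ 3 and 1421 ≡ 1 (mod 4), so (695/1421) = +(1421/695).
Reduce top mod 695: now compute (31/695).
Reciprocity: 31 ≡ 3 and 695 ≡ 3 (mod 4), so (31/695) = −(695/31).
Reduce top mod 31: now compute (13/31).
Reciprocity: 13 ≡ 1 and 31 ≡ 3 (mod 4), so (13/31) = +(31/13).
Reduce top mod 13: now compute (5/13).
Reciprocity: 5 ≡ 1 and 13 ≡ 1 (mod 4), so (5/13) = +(13/5).
Reduce top mod 5: now compute (3/5).
Reciprocity: 3 ≡ 3 and 5 ≡ 1 (mod 4), so (3/5) = +(5/3).
Reduce top mod 3: now compute (2/3).
Pull out 2: since 3 ≡ 3 (mod 8), (2/3) = -1.
Reached (1/3) = 1. Collecting the sign flips along the way, the symbol is -1.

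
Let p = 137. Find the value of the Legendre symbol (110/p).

Pull out 2: since 137 ≡ 1 (mod 8), (2/137) = +1.
Reciprocity: 55 ≡ 3 and 137 ≡ 1 (mod 4), so (55/137) = +(137/55).
Reduce top mod 55: now compute (27/55).
Reciprocity: 27 ≡ 3 and 55 ≡ 3 (mod 4), so (27/55) = −(55/27).
Reduce top mod 27: now compute (1/27).
Reached (1/27) = 1. Collecting the sign flips along the way, the symbol is -1.

-1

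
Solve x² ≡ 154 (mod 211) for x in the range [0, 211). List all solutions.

Since 211 ≡ 3 (mod 4), a square root of 154 is 154^((211+1)/4) = 154^53 mod 211.
Repeated squaring: 154^2≡84, 154^4≡93, 154^8≡209, 154^16≡4, 154^32≡16 (mod 211).
154^53 = 154^(32+16+4+1) ≡ 24 (mod 211).
Check: 24² = 576 ≡ 154 (mod 211). The two roots are 24 and 187.

24, 187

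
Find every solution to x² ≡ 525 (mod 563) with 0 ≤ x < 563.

Since 563 ≡ 3 (mod 4), a square root of 525 is 525^((563+1)/4) = 525^141 mod 563.
Repeated squaring: 525^2≡318, 525^4≡347, 525^8≡490, 525^16≡262, 525^32≡521, 525^64≡75, 525^128≡558 (mod 563).
525^141 = 525^(128+8+4+1) ≡ 197 (mod 563).
Check: 197² = 38809 ≡ 525 (mod 563). The two roots are 197 and 366.

197, 366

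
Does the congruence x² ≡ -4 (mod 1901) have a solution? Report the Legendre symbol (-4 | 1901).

1

First reduce: -4 ≡ 1897 (mod 1901).
Reciprocity: 1897 ≡ 1 and 1901 ≡ 1 (mod 4), so (1897/1901) = +(1901/1897).
Reduce top mod 1897: now compute (4/1897).
Pull out 2^2: since 1897 ≡ 1 (mod 8), (2/1897) = +1, so (2/1897)^2 = +1.
Reached (1/1897) = 1. Collecting the sign flips along the way, the symbol is +1.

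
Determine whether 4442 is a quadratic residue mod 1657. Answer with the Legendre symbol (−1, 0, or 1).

1

First reduce: 4442 ≡ 1128 (mod 1657).
Pull out 2^3: since 1657 ≡ 1 (mod 8), (2/1657) = +1, so (2/1657)^3 = +1.
Reciprocity: 141 ≡ 1 and 1657 ≡ 1 (mod 4), so (141/1657) = +(1657/141).
Reduce top mod 141: now compute (106/141).
Pull out 2: since 141 ≡ 5 (mod 8), (2/141) = -1.
Reciprocity: 53 ≡ 1 and 141 ≡ 1 (mod 4), so (53/141) = +(141/53).
Reduce top mod 53: now compute (35/53).
Reciprocity: 35 ≡ 3 and 53 ≡ 1 (mod 4), so (35/53) = +(53/35).
Reduce top mod 35: now compute (18/35).
Pull out 2: since 35 ≡ 3 (mod 8), (2/35) = -1.
Reciprocity: 9 ≡ 1 and 35 ≡ 3 (mod 4), so (9/35) = +(35/9).
Reduce top mod 9: now compute (8/9).
Pull out 2^3: since 9 ≡ 1 (mod 8), (2/9) = +1, so (2/9)^3 = +1.
Reached (1/9) = 1. Collecting the sign flips along the way, the symbol is +1.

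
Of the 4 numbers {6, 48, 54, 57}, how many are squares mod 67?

2

(6/67) = +1 → QR.
(48/67) = -1 → non-residue.
(54/67) = +1 → QR.
(57/67) = -1 → non-residue.
Total quadratic residues among the 4: 2.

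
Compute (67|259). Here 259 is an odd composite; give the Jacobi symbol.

Reciprocity: 67 ≡ 3 and 259 ≡ 3 (mod 4), so (67/259) = −(259/67).
Reduce top mod 67: now compute (58/67).
Pull out 2: since 67 ≡ 3 (mod 8), (2/67) = -1.
Reciprocity: 29 ≡ 1 and 67 ≡ 3 (mod 4), so (29/67) = +(67/29).
Reduce top mod 29: now compute (9/29).
Reciprocity: 9 ≡ 1 and 29 ≡ 1 (mod 4), so (9/29) = +(29/9).
Reduce top mod 9: now compute (2/9).
Pull out 2: since 9 ≡ 1 (mod 8), (2/9) = +1.
Reached (1/9) = 1. Collecting the sign flips along the way, the symbol is +1.

1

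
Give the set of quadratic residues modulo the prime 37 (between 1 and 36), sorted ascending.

1,3,4,7,9,10,11,12,16,21,25,26,27,28,30,33,34,36

Square k = 1,…,18 (k and 37−k give the same square):
1²=1, 2²=4, 3²=9, 4²=16, 5²=25, 6²=36, 7²≡12, 8²≡27, 9²≡7, 10²≡26, 11²≡10, 12²≡33, 13²≡21, 14²≡11, 15²≡3, 16²≡34, 17²≡30, 18²≡28 (mod 37).
So the quadratic residues mod 37 are {1, 3, 4, 7, 9, 10, 11, 12, 16, 21, 25, 26, 27, 28, 30, 33, 34, 36}.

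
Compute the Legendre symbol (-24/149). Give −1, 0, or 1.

1

First reduce: -24 ≡ 125 (mod 149).
Reciprocity: 125 ≡ 1 and 149 ≡ 1 (mod 4), so (125/149) = +(149/125).
Reduce top mod 125: now compute (24/125).
Pull out 2^3: since 125 ≡ 5 (mod 8), (2/125) = -1, so (2/125)^3 = -1.
Reciprocity: 3 ≡ 3 and 125 ≡ 1 (mod 4), so (3/125) = +(125/3).
Reduce top mod 3: now compute (2/3).
Pull out 2: since 3 ≡ 3 (mod 8), (2/3) = -1.
Reached (1/3) = 1. Collecting the sign flips along the way, the symbol is +1.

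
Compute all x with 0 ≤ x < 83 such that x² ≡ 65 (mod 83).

Since 83 ≡ 3 (mod 4), a square root of 65 is 65^((83+1)/4) = 65^21 mod 83.
Repeated squaring: 65^2≡75, 65^4≡64, 65^8≡29, 65^16≡11 (mod 83).
65^21 = 65^(16+4+1) ≡ 27 (mod 83).
Check: 27² = 729 ≡ 65 (mod 83). The two roots are 27 and 56.

27, 56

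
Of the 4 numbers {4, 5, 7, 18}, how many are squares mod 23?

(4/23) = +1 → QR.
(5/23) = -1 → non-residue.
(7/23) = -1 → non-residue.
(18/23) = +1 → QR.
Total quadratic residues among the 4: 2.

2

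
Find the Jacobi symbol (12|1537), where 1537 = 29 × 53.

Pull out 2^2: since 1537 ≡ 1 (mod 8), (2/1537) = +1, so (2/1537)^2 = +1.
Reciprocity: 3 ≡ 3 and 1537 ≡ 1 (mod 4), so (3/1537) = +(1537/3).
Reduce top mod 3: now compute (1/3).
Reached (1/3) = 1. Collecting the sign flips along the way, the symbol is +1.

1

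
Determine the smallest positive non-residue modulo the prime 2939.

(2/2939) = −1, so 2 is the smallest positive non-residue mod 2939.

2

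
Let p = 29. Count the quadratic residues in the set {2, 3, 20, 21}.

(2/29) = -1 → non-residue.
(3/29) = -1 → non-residue.
(20/29) = +1 → QR.
(21/29) = -1 → non-residue.
Total quadratic residues among the 4: 1.

1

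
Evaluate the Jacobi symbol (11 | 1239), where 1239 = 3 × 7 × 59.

1

Reciprocity: 11 ≡ 3 and 1239 ≡ 3 (mod 4), so (11/1239) = −(1239/11).
Reduce top mod 11: now compute (7/11).
Reciprocity: 7 ≡ 3 and 11 ≡ 3 (mod 4), so (7/11) = −(11/7).
Reduce top mod 7: now compute (4/7).
Pull out 2^2: since 7 ≡ 7 (mod 8), (2/7) = +1, so (2/7)^2 = +1.
Reached (1/7) = 1. Collecting the sign flips along the way, the symbol is +1.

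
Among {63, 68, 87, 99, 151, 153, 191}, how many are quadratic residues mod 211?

(63/211) = -1 → non-residue.
(68/211) = -1 → non-residue.
(87/211) = +1 → QR.
(99/211) = +1 → QR.
(151/211) = +1 → QR.
(153/211) = -1 → non-residue.
(191/211) = -1 → non-residue.
Total quadratic residues among the 7: 3.

3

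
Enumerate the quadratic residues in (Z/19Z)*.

Square k = 1,…,9 (k and 19−k give the same square):
1²=1, 2²=4, 3²=9, 4²=16, 5²≡6, 6²≡17, 7²≡11, 8²≡7, 9²≡5 (mod 19).
So the quadratic residues mod 19 are {1, 4, 5, 6, 7, 9, 11, 16, 17}.

1,4,5,6,7,9,11,16,17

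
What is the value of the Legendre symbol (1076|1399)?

Pull out 2^2: since 1399 ≡ 7 (mod 8), (2/1399) = +1, so (2/1399)^2 = +1.
Reciprocity: 269 ≡ 1 and 1399 ≡ 3 (mod 4), so (269/1399) = +(1399/269).
Reduce top mod 269: now compute (54/269).
Pull out 2: since 269 ≡ 5 (mod 8), (2/269) = -1.
Reciprocity: 27 ≡ 3 and 269 ≡ 1 (mod 4), so (27/269) = +(269/27).
Reduce top mod 27: now compute (26/27).
Pull out 2: since 27 ≡ 3 (mod 8), (2/27) = -1.
Reciprocity: 13 ≡ 1 and 27 ≡ 3 (mod 4), so (13/27) = +(27/13).
Reduce top mod 13: now compute (1/13).
Reached (1/13) = 1. Collecting the sign flips along the way, the symbol is +1.

1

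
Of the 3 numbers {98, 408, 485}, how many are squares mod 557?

1

(98/557) = -1 → non-residue.
(408/557) = +1 → QR.
(485/557) = -1 → non-residue.
Total quadratic residues among the 3: 1.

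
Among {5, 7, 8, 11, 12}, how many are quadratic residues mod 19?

3

(5/19) = +1 → QR.
(7/19) = +1 → QR.
(8/19) = -1 → non-residue.
(11/19) = +1 → QR.
(12/19) = -1 → non-residue.
Total quadratic residues among the 5: 3.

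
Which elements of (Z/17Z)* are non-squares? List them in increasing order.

Square k = 1,…,8 (k and 17−k give the same square):
1²=1, 2²=4, 3²=9, 4²=16, 5²≡8, 6²≡2, 7²≡15, 8²≡13 (mod 17).
The residues are {1, 2, 4, 8, 9, 13, 15, 16}; the non-residues are the remaining 8 nonzero classes.

3 5 6 7 10 11 12 14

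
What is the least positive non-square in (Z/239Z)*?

(2/239) = +1, so 2 is a residue.
(3/239) = +1, so 3 is a residue.
(4/239) = +1, so 4 is a residue.
(5/239) = +1, so 5 is a residue.
(6/239) = +1, so 6 is a residue.
(7/239) = −1, so 7 is the smallest positive non-residue mod 239.

7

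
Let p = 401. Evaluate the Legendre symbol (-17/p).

First reduce: -17 ≡ 384 (mod 401).
Pull out 2^7: since 401 ≡ 1 (mod 8), (2/401) = +1, so (2/401)^7 = +1.
Reciprocity: 3 ≡ 3 and 401 ≡ 1 (mod 4), so (3/401) = +(401/3).
Reduce top mod 3: now compute (2/3).
Pull out 2: since 3 ≡ 3 (mod 8), (2/3) = -1.
Reached (1/3) = 1. Collecting the sign flips along the way, the symbol is -1.

-1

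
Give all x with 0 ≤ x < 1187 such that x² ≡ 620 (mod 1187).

Since 1187 ≡ 3 (mod 4), a square root of 620 is 620^((1187+1)/4) = 620^297 mod 1187.
Repeated squaring: 620^2≡999, 620^4≡921, 620^8≡723, 620^16≡449, 620^32≡998, 620^64≡111, 620^128≡451, 620^256≡424 (mod 1187).
620^297 = 620^(256+32+8+1) ≡ 1003 (mod 1187).
Check: 1003² = 1006009 ≡ 620 (mod 1187). The two roots are 184 and 1003.

184, 1003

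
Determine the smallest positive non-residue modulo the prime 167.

5

(2/167) = +1, so 2 is a residue.
(3/167) = +1, so 3 is a residue.
(4/167) = +1, so 4 is a residue.
(5/167) = −1, so 5 is the smallest positive non-residue mod 167.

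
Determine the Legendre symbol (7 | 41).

Euler's criterion: (7/41) ≡ 7^20 (mod 41).
7^2 ≡ 8 (mod 41)
7^4 ≡ 23 (mod 41)
7^8 ≡ 37 (mod 41)
7^16 ≡ 16 (mod 41)
7^20 = 7^(16+4) ≡ 40 (mod 41).
Result is 40 ≡ −1, so (7/41) = −1.

-1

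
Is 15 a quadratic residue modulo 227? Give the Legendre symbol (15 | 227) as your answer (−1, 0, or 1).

-1

Reciprocity: 15 ≡ 3 and 227 ≡ 3 (mod 4), so (15/227) = −(227/15).
Reduce top mod 15: now compute (2/15).
Pull out 2: since 15 ≡ 7 (mod 8), (2/15) = +1.
Reached (1/15) = 1. Collecting the sign flips along the way, the symbol is -1.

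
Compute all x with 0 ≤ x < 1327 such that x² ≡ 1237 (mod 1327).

131, 1196

Since 1327 ≡ 3 (mod 4), a square root of 1237 is 1237^((1327+1)/4) = 1237^332 mod 1327.
Repeated squaring: 1237^2≡138, 1237^4≡466, 1237^8≡855, 1237^16≡1175, 1237^32≡545, 1237^64≡1104, 1237^128≡630, 1237^256≡127 (mod 1327).
1237^332 = 1237^(256+64+8+4) ≡ 131 (mod 1327).
Check: 131² = 17161 ≡ 1237 (mod 1327). The two roots are 131 and 1196.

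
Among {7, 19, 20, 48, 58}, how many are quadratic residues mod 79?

2

(7/79) = -1 → non-residue.
(19/79) = +1 → QR.
(20/79) = +1 → QR.
(48/79) = -1 → non-residue.
(58/79) = -1 → non-residue.
Total quadratic residues among the 5: 2.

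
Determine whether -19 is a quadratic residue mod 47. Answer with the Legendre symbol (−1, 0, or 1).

Euler's criterion: (-19/47) ≡ 28^23 (mod 47).
28^2 ≡ 32 (mod 47)
28^4 ≡ 37 (mod 47)
28^8 ≡ 6 (mod 47)
28^16 ≡ 36 (mod 47)
28^23 = 28^(16+4+2+1) ≡ 1 (mod 47).
Result is 1, so (-19/47) = 1.

1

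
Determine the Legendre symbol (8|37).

-1

Pull out 2^3: since 37 ≡ 5 (mod 8), (2/37) = -1, so (2/37)^3 = -1.
Reached (1/37) = 1. Collecting the sign flips along the way, the symbol is -1.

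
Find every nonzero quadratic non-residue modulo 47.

Square k = 1,…,23 (k and 47−k give the same square):
1²=1, 2²=4, 3²=9, 4²=16, 5²=25, 6²=36, 7²≡2, 8²≡17, 9²≡34, 10²≡6, 11²≡27, 12²≡3, 13²≡28, 14²≡8, 15²≡37, 16²≡21, 17²≡7, 18²≡42, 19²≡32, 20²≡24, 21²≡18, 22²≡14, 23²≡12 (mod 47).
The residues are {1, 2, 3, 4, 6, 7, 8, 9, 12, 14, 16, 17, 18, 21, 24, 25, 27, 28, 32, 34, 36, 37, 42}; the non-residues are the remaining 23 nonzero classes.

5 10 11 13 15 19 20 22 23 26 29 30 31 33 35 38 39 40 41 43 44 45 46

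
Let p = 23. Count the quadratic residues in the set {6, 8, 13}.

3

(6/23) = +1 → QR.
(8/23) = +1 → QR.
(13/23) = +1 → QR.
Total quadratic residues among the 3: 3.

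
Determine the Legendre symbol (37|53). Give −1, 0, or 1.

Reciprocity: 37 ≡ 1 and 53 ≡ 1 (mod 4), so (37/53) = +(53/37).
Reduce top mod 37: now compute (16/37).
Pull out 2^4: since 37 ≡ 5 (mod 8), (2/37) = -1, so (2/37)^4 = +1.
Reached (1/37) = 1. Collecting the sign flips along the way, the symbol is +1.

1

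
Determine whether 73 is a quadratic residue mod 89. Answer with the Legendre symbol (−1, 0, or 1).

1

Reciprocity: 73 ≡ 1 and 89 ≡ 1 (mod 4), so (73/89) = +(89/73).
Reduce top mod 73: now compute (16/73).
Pull out 2^4: since 73 ≡ 1 (mod 8), (2/73) = +1, so (2/73)^4 = +1.
Reached (1/73) = 1. Collecting the sign flips along the way, the symbol is +1.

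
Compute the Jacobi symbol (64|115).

1

Pull out 2^6: since 115 ≡ 3 (mod 8), (2/115) = -1, so (2/115)^6 = +1.
Reached (1/115) = 1. Collecting the sign flips along the way, the symbol is +1.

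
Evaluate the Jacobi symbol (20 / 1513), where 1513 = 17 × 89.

-1

Pull out 2^2: since 1513 ≡ 1 (mod 8), (2/1513) = +1, so (2/1513)^2 = +1.
Reciprocity: 5 ≡ 1 and 1513 ≡ 1 (mod 4), so (5/1513) = +(1513/5).
Reduce top mod 5: now compute (3/5).
Reciprocity: 3 ≡ 3 and 5 ≡ 1 (mod 4), so (3/5) = +(5/3).
Reduce top mod 3: now compute (2/3).
Pull out 2: since 3 ≡ 3 (mod 8), (2/3) = -1.
Reached (1/3) = 1. Collecting the sign flips along the way, the symbol is -1.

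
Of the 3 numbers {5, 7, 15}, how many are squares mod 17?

1

(5/17) = -1 → non-residue.
(7/17) = -1 → non-residue.
(15/17) = +1 → QR.
Total quadratic residues among the 3: 1.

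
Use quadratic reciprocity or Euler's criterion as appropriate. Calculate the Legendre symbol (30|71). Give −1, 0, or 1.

1

Euler's criterion: (30/71) ≡ 30^35 (mod 71).
30^2 ≡ 48 (mod 71)
30^4 ≡ 32 (mod 71)
30^8 ≡ 30 (mod 71)
30^16 ≡ 48 (mod 71)
30^32 ≡ 32 (mod 71)
30^35 = 30^(32+2+1) ≡ 1 (mod 71).
Result is 1, so (30/71) = 1.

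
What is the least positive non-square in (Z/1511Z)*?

11

(2/1511) = +1, so 2 is a residue.
(3/1511) = +1, so 3 is a residue.
(4/1511) = +1, so 4 is a residue.
(5/1511) = +1, so 5 is a residue.
(6/1511) = +1, so 6 is a residue.
(7/1511) = +1, so 7 is a residue.
(8/1511) = +1, so 8 is a residue.
(9/1511) = +1, so 9 is a residue.
(10/1511) = +1, so 10 is a residue.
(11/1511) = −1, so 11 is the smallest positive non-residue mod 1511.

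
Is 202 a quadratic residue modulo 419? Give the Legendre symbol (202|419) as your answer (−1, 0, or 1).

Euler's criterion: (202/419) ≡ 202^209 (mod 419).
202^2 ≡ 161 (mod 419)
202^4 ≡ 362 (mod 419)
202^8 ≡ 316 (mod 419)
202^16 ≡ 134 (mod 419)
202^32 ≡ 358 (mod 419)
202^64 ≡ 369 (mod 419)
202^128 ≡ 405 (mod 419)
202^209 = 202^(128+64+16+1) ≡ 1 (mod 419).
Result is 1, so (202/419) = 1.

1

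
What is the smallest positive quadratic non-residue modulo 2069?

2

(2/2069) = −1, so 2 is the smallest positive non-residue mod 2069.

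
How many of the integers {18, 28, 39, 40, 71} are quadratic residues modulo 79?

2

(18/79) = +1 → QR.
(28/79) = -1 → non-residue.
(39/79) = -1 → non-residue.
(40/79) = +1 → QR.
(71/79) = -1 → non-residue.
Total quadratic residues among the 5: 2.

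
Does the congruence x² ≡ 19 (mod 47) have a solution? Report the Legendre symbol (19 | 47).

Reciprocity: 19 ≡ 3 and 47 ≡ 3 (mod 4), so (19/47) = −(47/19).
Reduce top mod 19: now compute (9/19).
Reciprocity: 9 ≡ 1 and 19 ≡ 3 (mod 4), so (9/19) = +(19/9).
Reduce top mod 9: now compute (1/9).
Reached (1/9) = 1. Collecting the sign flips along the way, the symbol is -1.

-1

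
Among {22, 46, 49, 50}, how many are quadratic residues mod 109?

3

(22/109) = +1 → QR.
(46/109) = +1 → QR.
(49/109) = +1 → QR.
(50/109) = -1 → non-residue.
Total quadratic residues among the 4: 3.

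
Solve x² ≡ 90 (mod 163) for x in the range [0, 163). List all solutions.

Since 163 ≡ 3 (mod 4), a square root of 90 is 90^((163+1)/4) = 90^41 mod 163.
Repeated squaring: 90^2≡113, 90^4≡55, 90^8≡91, 90^16≡131, 90^32≡46 (mod 163).
90^41 = 90^(32+8+1) ≡ 47 (mod 163).
Check: 47² = 2209 ≡ 90 (mod 163). The two roots are 47 and 116.

47, 116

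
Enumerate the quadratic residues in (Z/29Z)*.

1 4 5 6 7 9 13 16 20 22 23 24 25 28

Square k = 1,…,14 (k and 29−k give the same square):
1²=1, 2²=4, 3²=9, 4²=16, 5²=25, 6²≡7, 7²≡20, 8²≡6, 9²≡23, 10²≡13, 11²≡5, 12²≡28, 13²≡24, 14²≡22 (mod 29).
So the quadratic residues mod 29 are {1, 4, 5, 6, 7, 9, 13, 16, 20, 22, 23, 24, 25, 28}.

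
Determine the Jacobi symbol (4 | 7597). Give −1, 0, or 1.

1

Pull out 2^2: since 7597 ≡ 5 (mod 8), (2/7597) = -1, so (2/7597)^2 = +1.
Reached (1/7597) = 1. Collecting the sign flips along the way, the symbol is +1.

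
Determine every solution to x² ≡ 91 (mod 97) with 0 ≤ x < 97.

97 ≡ 1 (mod 4), so we find a root by search.
Trying successive values, 24² = 576 ≡ 91 (mod 97). The other root is 97 − 24 = 73.

24, 73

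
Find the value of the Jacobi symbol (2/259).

Pull out 2: since 259 ≡ 3 (mod 8), (2/259) = -1.
Reached (1/259) = 1. Collecting the sign flips along the way, the symbol is -1.

-1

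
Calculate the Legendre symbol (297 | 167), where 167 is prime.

1

First reduce: 297 ≡ 130 (mod 167).
Pull out 2: since 167 ≡ 7 (mod 8), (2/167) = +1.
Reciprocity: 65 ≡ 1 and 167 ≡ 3 (mod 4), so (65/167) = +(167/65).
Reduce top mod 65: now compute (37/65).
Reciprocity: 37 ≡ 1 and 65 ≡ 1 (mod 4), so (37/65) = +(65/37).
Reduce top mod 37: now compute (28/37).
Pull out 2^2: since 37 ≡ 5 (mod 8), (2/37) = -1, so (2/37)^2 = +1.
Reciprocity: 7 ≡ 3 and 37 ≡ 1 (mod 4), so (7/37) = +(37/7).
Reduce top mod 7: now compute (2/7).
Pull out 2: since 7 ≡ 7 (mod 8), (2/7) = +1.
Reached (1/7) = 1. Collecting the sign flips along the way, the symbol is +1.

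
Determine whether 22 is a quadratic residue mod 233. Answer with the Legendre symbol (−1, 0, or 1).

Euler's criterion: (22/233) ≡ 22^116 (mod 233).
22^2 ≡ 18 (mod 233)
22^4 ≡ 91 (mod 233)
22^8 ≡ 126 (mod 233)
22^16 ≡ 32 (mod 233)
22^32 ≡ 92 (mod 233)
22^64 ≡ 76 (mod 233)
22^116 = 22^(64+32+16+4) ≡ 232 (mod 233).
Result is 232 ≡ −1, so (22/233) = −1.

-1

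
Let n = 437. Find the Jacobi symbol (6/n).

Pull out 2: since 437 ≡ 5 (mod 8), (2/437) = -1.
Reciprocity: 3 ≡ 3 and 437 ≡ 1 (mod 4), so (3/437) = +(437/3).
Reduce top mod 3: now compute (2/3).
Pull out 2: since 3 ≡ 3 (mod 8), (2/3) = -1.
Reached (1/3) = 1. Collecting the sign flips along the way, the symbol is +1.

1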